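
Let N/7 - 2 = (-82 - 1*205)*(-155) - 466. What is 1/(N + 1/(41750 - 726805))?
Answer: 685055/211097643084 ≈ 3.2452e-6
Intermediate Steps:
N = 308147 (N = 14 + 7*((-82 - 1*205)*(-155) - 466) = 14 + 7*((-82 - 205)*(-155) - 466) = 14 + 7*(-287*(-155) - 466) = 14 + 7*(44485 - 466) = 14 + 7*44019 = 14 + 308133 = 308147)
1/(N + 1/(41750 - 726805)) = 1/(308147 + 1/(41750 - 726805)) = 1/(308147 + 1/(-685055)) = 1/(308147 - 1/685055) = 1/(211097643084/685055) = 685055/211097643084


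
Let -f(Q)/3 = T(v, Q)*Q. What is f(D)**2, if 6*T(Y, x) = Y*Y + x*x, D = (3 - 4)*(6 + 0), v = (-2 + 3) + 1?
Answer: 14400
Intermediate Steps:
v = 2 (v = 1 + 1 = 2)
D = -6 (D = -1*6 = -6)
T(Y, x) = Y**2/6 + x**2/6 (T(Y, x) = (Y*Y + x*x)/6 = (Y**2 + x**2)/6 = Y**2/6 + x**2/6)
f(Q) = -3*Q*(2/3 + Q**2/6) (f(Q) = -3*((1/6)*2**2 + Q**2/6)*Q = -3*((1/6)*4 + Q**2/6)*Q = -3*(2/3 + Q**2/6)*Q = -3*Q*(2/3 + Q**2/6))
f(D)**2 = (-1/2*(-6)*(4 + (-6)**2))**2 = (-1/2*(-6)*(4 + 36))**2 = (-1/2*(-6)*40)**2 = 120**2 = 14400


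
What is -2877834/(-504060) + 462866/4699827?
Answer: 2293105695113/394832466270 ≈ 5.8078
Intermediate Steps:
-2877834/(-504060) + 462866/4699827 = -2877834*(-1/504060) + 462866*(1/4699827) = 479639/84010 + 462866/4699827 = 2293105695113/394832466270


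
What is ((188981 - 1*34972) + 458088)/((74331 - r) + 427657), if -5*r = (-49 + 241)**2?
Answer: 3060485/2546804 ≈ 1.2017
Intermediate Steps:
r = -36864/5 (r = -(-49 + 241)**2/5 = -1/5*192**2 = -1/5*36864 = -36864/5 ≈ -7372.8)
((188981 - 1*34972) + 458088)/((74331 - r) + 427657) = ((188981 - 1*34972) + 458088)/((74331 - 1*(-36864/5)) + 427657) = ((188981 - 34972) + 458088)/((74331 + 36864/5) + 427657) = (154009 + 458088)/(408519/5 + 427657) = 612097/(2546804/5) = 612097*(5/2546804) = 3060485/2546804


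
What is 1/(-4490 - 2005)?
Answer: -1/6495 ≈ -0.00015396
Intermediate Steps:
1/(-4490 - 2005) = 1/(-6495) = -1/6495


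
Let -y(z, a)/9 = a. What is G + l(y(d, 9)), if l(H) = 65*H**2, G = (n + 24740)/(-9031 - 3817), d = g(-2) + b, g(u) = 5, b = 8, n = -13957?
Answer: 5479211537/12848 ≈ 4.2646e+5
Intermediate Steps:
d = 13 (d = 5 + 8 = 13)
y(z, a) = -9*a
G = -10783/12848 (G = (-13957 + 24740)/(-9031 - 3817) = 10783/(-12848) = 10783*(-1/12848) = -10783/12848 ≈ -0.83927)
G + l(y(d, 9)) = -10783/12848 + 65*(-9*9)**2 = -10783/12848 + 65*(-81)**2 = -10783/12848 + 65*6561 = -10783/12848 + 426465 = 5479211537/12848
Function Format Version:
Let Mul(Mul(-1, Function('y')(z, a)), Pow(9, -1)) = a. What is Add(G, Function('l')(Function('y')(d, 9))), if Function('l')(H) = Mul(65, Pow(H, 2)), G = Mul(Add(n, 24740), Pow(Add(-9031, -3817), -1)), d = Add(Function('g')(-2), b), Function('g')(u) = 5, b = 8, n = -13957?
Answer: Rational(5479211537, 12848) ≈ 4.2646e+5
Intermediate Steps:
d = 13 (d = Add(5, 8) = 13)
Function('y')(z, a) = Mul(-9, a)
G = Rational(-10783, 12848) (G = Mul(Add(-13957, 24740), Pow(Add(-9031, -3817), -1)) = Mul(10783, Pow(-12848, -1)) = Mul(10783, Rational(-1, 12848)) = Rational(-10783, 12848) ≈ -0.83927)
Add(G, Function('l')(Function('y')(d, 9))) = Add(Rational(-10783, 12848), Mul(65, Pow(Mul(-9, 9), 2))) = Add(Rational(-10783, 12848), Mul(65, Pow(-81, 2))) = Add(Rational(-10783, 12848), Mul(65, 6561)) = Add(Rational(-10783, 12848), 426465) = Rational(5479211537, 12848)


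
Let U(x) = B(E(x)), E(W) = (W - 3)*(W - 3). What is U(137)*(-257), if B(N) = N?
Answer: -4614692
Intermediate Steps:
E(W) = (-3 + W)² (E(W) = (-3 + W)*(-3 + W) = (-3 + W)²)
U(x) = (-3 + x)²
U(137)*(-257) = (-3 + 137)²*(-257) = 134²*(-257) = 17956*(-257) = -4614692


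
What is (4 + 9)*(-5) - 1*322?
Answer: -387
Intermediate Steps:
(4 + 9)*(-5) - 1*322 = 13*(-5) - 322 = -65 - 322 = -387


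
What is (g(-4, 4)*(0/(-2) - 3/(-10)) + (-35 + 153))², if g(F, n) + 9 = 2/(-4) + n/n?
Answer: 5331481/400 ≈ 13329.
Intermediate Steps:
g(F, n) = -17/2 (g(F, n) = -9 + (2/(-4) + n/n) = -9 + (2*(-¼) + 1) = -9 + (-½ + 1) = -9 + ½ = -17/2)
(g(-4, 4)*(0/(-2) - 3/(-10)) + (-35 + 153))² = (-17*(0/(-2) - 3/(-10))/2 + (-35 + 153))² = (-17*(0*(-½) - 3*(-⅒))/2 + 118)² = (-17*(0 + 3/10)/2 + 118)² = (-17/2*3/10 + 118)² = (-51/20 + 118)² = (2309/20)² = 5331481/400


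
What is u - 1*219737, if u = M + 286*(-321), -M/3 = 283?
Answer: -312392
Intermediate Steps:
M = -849 (M = -3*283 = -849)
u = -92655 (u = -849 + 286*(-321) = -849 - 91806 = -92655)
u - 1*219737 = -92655 - 1*219737 = -92655 - 219737 = -312392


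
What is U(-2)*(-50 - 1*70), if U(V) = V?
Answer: 240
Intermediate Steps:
U(-2)*(-50 - 1*70) = -2*(-50 - 1*70) = -2*(-50 - 70) = -2*(-120) = 240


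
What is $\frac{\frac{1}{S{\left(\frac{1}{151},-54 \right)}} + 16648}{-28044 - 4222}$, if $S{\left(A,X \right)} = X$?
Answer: $- \frac{898991}{1742364} \approx -0.51596$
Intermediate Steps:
$\frac{\frac{1}{S{\left(\frac{1}{151},-54 \right)}} + 16648}{-28044 - 4222} = \frac{\frac{1}{-54} + 16648}{-28044 - 4222} = \frac{- \frac{1}{54} + 16648}{-32266} = \frac{898991}{54} \left(- \frac{1}{32266}\right) = - \frac{898991}{1742364}$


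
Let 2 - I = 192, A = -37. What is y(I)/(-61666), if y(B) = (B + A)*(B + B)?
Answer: -43130/30833 ≈ -1.3988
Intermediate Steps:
I = -190 (I = 2 - 1*192 = 2 - 192 = -190)
y(B) = 2*B*(-37 + B) (y(B) = (B - 37)*(B + B) = (-37 + B)*(2*B) = 2*B*(-37 + B))
y(I)/(-61666) = (2*(-190)*(-37 - 190))/(-61666) = (2*(-190)*(-227))*(-1/61666) = 86260*(-1/61666) = -43130/30833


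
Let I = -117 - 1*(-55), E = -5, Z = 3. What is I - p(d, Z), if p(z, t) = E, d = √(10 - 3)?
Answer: -57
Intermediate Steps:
d = √7 ≈ 2.6458
p(z, t) = -5
I = -62 (I = -117 + 55 = -62)
I - p(d, Z) = -62 - 1*(-5) = -62 + 5 = -57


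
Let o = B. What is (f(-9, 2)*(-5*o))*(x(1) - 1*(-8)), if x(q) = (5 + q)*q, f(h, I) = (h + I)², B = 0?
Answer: 0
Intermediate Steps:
o = 0
f(h, I) = (I + h)²
x(q) = q*(5 + q)
(f(-9, 2)*(-5*o))*(x(1) - 1*(-8)) = ((2 - 9)²*(-5*0))*(1*(5 + 1) - 1*(-8)) = ((-7)²*0)*(1*6 + 8) = (49*0)*(6 + 8) = 0*14 = 0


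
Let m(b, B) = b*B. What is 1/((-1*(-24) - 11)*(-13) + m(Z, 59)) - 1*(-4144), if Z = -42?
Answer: 10969167/2647 ≈ 4144.0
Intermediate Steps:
m(b, B) = B*b
1/((-1*(-24) - 11)*(-13) + m(Z, 59)) - 1*(-4144) = 1/((-1*(-24) - 11)*(-13) + 59*(-42)) - 1*(-4144) = 1/((24 - 11)*(-13) - 2478) + 4144 = 1/(13*(-13) - 2478) + 4144 = 1/(-169 - 2478) + 4144 = 1/(-2647) + 4144 = -1/2647 + 4144 = 10969167/2647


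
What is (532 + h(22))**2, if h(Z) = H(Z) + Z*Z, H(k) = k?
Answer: 1077444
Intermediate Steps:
h(Z) = Z + Z**2 (h(Z) = Z + Z*Z = Z + Z**2)
(532 + h(22))**2 = (532 + 22*(1 + 22))**2 = (532 + 22*23)**2 = (532 + 506)**2 = 1038**2 = 1077444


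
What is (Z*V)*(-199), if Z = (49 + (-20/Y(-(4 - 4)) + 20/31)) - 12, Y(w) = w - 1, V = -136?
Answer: 48363368/31 ≈ 1.5601e+6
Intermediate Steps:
Y(w) = -1 + w
Z = 1787/31 (Z = (49 + (-20/(-1 - (4 - 4)) + 20/31)) - 12 = (49 + (-20/(-1 - 1*0) + 20*(1/31))) - 12 = (49 + (-20/(-1 + 0) + 20/31)) - 12 = (49 + (-20/(-1) + 20/31)) - 12 = (49 + (-20*(-1) + 20/31)) - 12 = (49 + (20 + 20/31)) - 12 = (49 + 640/31) - 12 = 2159/31 - 12 = 1787/31 ≈ 57.645)
(Z*V)*(-199) = ((1787/31)*(-136))*(-199) = -243032/31*(-199) = 48363368/31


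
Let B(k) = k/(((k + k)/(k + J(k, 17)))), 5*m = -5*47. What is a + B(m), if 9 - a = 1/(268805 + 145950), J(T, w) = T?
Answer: -15760691/414755 ≈ -38.000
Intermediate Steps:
m = -47 (m = (-5*47)/5 = (1/5)*(-235) = -47)
B(k) = k (B(k) = k/(((k + k)/(k + k))) = k/(((2*k)/((2*k)))) = k/(((2*k)*(1/(2*k)))) = k/1 = k*1 = k)
a = 3732794/414755 (a = 9 - 1/(268805 + 145950) = 9 - 1/414755 = 3732794/414755 ≈ 9.0000)
a + B(m) = 3732794/414755 - 47 = -15760691/414755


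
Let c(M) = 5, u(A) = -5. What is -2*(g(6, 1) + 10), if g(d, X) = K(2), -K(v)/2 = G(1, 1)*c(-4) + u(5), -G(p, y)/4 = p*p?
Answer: -120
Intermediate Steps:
G(p, y) = -4*p**2 (G(p, y) = -4*p*p = -4*p**2)
K(v) = 50 (K(v) = -2*(-4*1**2*5 - 5) = -2*(-4*1*5 - 5) = -2*(-4*5 - 5) = -2*(-20 - 5) = -2*(-25) = 50)
g(d, X) = 50
-2*(g(6, 1) + 10) = -2*(50 + 10) = -2*60 = -120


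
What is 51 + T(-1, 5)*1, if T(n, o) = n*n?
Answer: 52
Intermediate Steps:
T(n, o) = n**2
51 + T(-1, 5)*1 = 51 + (-1)**2*1 = 51 + 1*1 = 51 + 1 = 52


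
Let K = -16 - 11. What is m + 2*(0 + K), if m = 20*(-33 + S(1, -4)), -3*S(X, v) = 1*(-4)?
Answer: -2062/3 ≈ -687.33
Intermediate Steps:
S(X, v) = 4/3 (S(X, v) = -(-4)/3 = -⅓*(-4) = 4/3)
K = -27
m = -1900/3 (m = 20*(-33 + 4/3) = 20*(-95/3) = -1900/3 ≈ -633.33)
m + 2*(0 + K) = -1900/3 + 2*(0 - 27) = -1900/3 + 2*(-27) = -1900/3 - 54 = -2062/3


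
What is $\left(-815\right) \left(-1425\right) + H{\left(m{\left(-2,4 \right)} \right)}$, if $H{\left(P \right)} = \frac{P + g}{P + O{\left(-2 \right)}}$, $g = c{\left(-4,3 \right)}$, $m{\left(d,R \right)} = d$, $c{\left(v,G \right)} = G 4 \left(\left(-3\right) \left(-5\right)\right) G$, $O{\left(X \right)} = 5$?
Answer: $\frac{3484663}{3} \approx 1.1616 \cdot 10^{6}$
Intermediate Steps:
$c{\left(v,G \right)} = 60 G^{2}$ ($c{\left(v,G \right)} = 4 G 15 G = 60 G G = 60 G^{2}$)
$g = 540$ ($g = 60 \cdot 3^{2} = 60 \cdot 9 = 540$)
$H{\left(P \right)} = \frac{540 + P}{5 + P}$ ($H{\left(P \right)} = \frac{P + 540}{P + 5} = \frac{540 + P}{5 + P}$)
$\left(-815\right) \left(-1425\right) + H{\left(m{\left(-2,4 \right)} \right)} = \left(-815\right) \left(-1425\right) + \frac{540 - 2}{5 - 2} = 1161375 + \frac{1}{3} \cdot 538 = 1161375 + \frac{538}{3} = \frac{3484663}{3}$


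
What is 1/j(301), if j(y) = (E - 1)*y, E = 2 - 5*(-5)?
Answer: 1/7826 ≈ 0.00012778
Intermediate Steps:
E = 27 (E = 2 + 25 = 27)
j(y) = 26*y (j(y) = (27 - 1)*y = 26*y)
1/j(301) = 1/(26*301) = 1/7826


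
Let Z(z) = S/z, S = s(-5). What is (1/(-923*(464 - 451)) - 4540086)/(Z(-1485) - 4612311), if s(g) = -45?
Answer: 1797724233195/1826322937738 ≈ 0.98434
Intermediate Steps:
S = -45
Z(z) = -45/z
(1/(-923*(464 - 451)) - 4540086)/(Z(-1485) - 4612311) = (1/(-923*(464 - 451)) - 4540086)/(-45/(-1485) - 4612311) = (1/(-923*13) - 4540086)/(-45*(-1/1485) - 4612311) = (1/(-11999) - 4540086)/(1/33 - 4612311) = (-1/11999 - 4540086)/(-152206262/33) = -54476491915/11999*(-33/152206262) = 1797724233195/1826322937738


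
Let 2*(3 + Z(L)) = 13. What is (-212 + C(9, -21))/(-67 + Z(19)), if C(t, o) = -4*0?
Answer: 424/127 ≈ 3.3386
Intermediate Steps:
C(t, o) = 0
Z(L) = 7/2 (Z(L) = -3 + (1/2)*13 = -3 + 13/2 = 7/2)
(-212 + C(9, -21))/(-67 + Z(19)) = (-212 + 0)/(-67 + 7/2) = -212/(-127/2) = -212*(-2/127) = 424/127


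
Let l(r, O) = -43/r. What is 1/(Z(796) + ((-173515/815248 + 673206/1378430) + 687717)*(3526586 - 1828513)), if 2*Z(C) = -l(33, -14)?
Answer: 18542077960560/21653329934662162478170811 ≈ 8.5632e-13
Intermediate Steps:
Z(C) = 43/66 (Z(C) = (-(-43)/33)/2 = (-1*(-43/33))/2 = (1/2)*(43/33) = 43/66)
1/(Z(796) + ((-173515/815248 + 673206/1378430) + 687717)*(3526586 - 1828513)) = 1/(43/66 + ((-173515/815248 + 673206/1378430) + 687717)*(3526586 - 1828513)) = 1/(43/66 + ((-173515*1/815248 + 673206*(1/1378430)) + 687717)*1698073) = 1/(43/66 + ((-173515/815248 + 336603/689215) + 687717)*1698073) = 1/(43/66 + (154825781819/561881150320 + 687717)*1698073) = 1/(43/66 + (386415373880401259/561881150320)*1698073) = 1/(43/66 + 656161513171214607073907/561881150320) = 1/(21653329934662162478170811/18542077960560) = 18542077960560/21653329934662162478170811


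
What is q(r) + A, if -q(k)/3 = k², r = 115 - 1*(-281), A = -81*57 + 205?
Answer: -474860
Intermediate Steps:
A = -4412 (A = -4617 + 205 = -4412)
r = 396 (r = 115 + 281 = 396)
q(k) = -3*k²
q(r) + A = -3*396² - 4412 = -3*156816 - 4412 = -470448 - 4412 = -474860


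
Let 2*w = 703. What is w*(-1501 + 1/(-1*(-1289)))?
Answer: -680077982/1289 ≈ -5.2760e+5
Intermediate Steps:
w = 703/2 (w = (½)*703 = 703/2 ≈ 351.50)
w*(-1501 + 1/(-1*(-1289))) = 703*(-1501 + 1/(-1*(-1289)))/2 = 703*(-1501 + 1/1289)/2 = (703/2)*(-1934788/1289) = -680077982/1289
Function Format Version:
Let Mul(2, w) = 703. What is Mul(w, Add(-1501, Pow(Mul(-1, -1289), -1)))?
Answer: Rational(-680077982, 1289) ≈ -5.2760e+5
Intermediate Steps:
w = Rational(703, 2) (w = Mul(Rational(1, 2), 703) = Rational(703, 2) ≈ 351.50)
Mul(w, Add(-1501, Pow(Mul(-1, -1289), -1))) = Mul(Rational(703, 2), Add(-1501, Pow(Mul(-1, -1289), -1))) = Mul(Rational(703, 2), Add(-1501, Pow(1289, -1))) = Mul(Rational(703, 2), Add(-1501, Rational(1, 1289))) = Mul(Rational(703, 2), Rational(-1934788, 1289)) = Rational(-680077982, 1289)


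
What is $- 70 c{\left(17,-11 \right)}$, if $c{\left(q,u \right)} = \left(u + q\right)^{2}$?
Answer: $-2520$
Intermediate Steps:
$c{\left(q,u \right)} = \left(q + u\right)^{2}$
$- 70 c{\left(17,-11 \right)} = - 70 \left(17 - 11\right)^{2} = - 70 \cdot 6^{2} = \left(-70\right) 36 = -2520$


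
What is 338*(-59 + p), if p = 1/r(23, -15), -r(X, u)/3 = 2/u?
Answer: -19097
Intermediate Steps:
r(X, u) = -6/u
p = 5/2 (p = 1/(-6/(-15)) = 1/(-6*(-1/15)) = 1/(⅖) = 5/2 ≈ 2.5000)
338*(-59 + p) = 338*(-59 + 5/2) = 338*(-113/2) = -19097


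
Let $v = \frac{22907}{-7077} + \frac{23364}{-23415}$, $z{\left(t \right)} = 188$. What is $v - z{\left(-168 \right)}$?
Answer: $- \frac{1516895713}{7890855} \approx -192.23$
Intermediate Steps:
$v = - \frac{33414973}{7890855}$ ($v = 22907 \left(- \frac{1}{7077}\right) + 23364 \left(- \frac{1}{23415}\right) = - \frac{22907}{7077} - \frac{7788}{7805} = - \frac{33414973}{7890855} \approx -4.2346$)
$v - z{\left(-168 \right)} = - \frac{33414973}{7890855} - 188 = - \frac{1516895713}{7890855}$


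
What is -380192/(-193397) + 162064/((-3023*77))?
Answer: 8164997232/6431030441 ≈ 1.2696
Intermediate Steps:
-380192/(-193397) + 162064/((-3023*77)) = -380192*(-1/193397) + 162064/(-232771) = 380192/193397 + 162064*(-1/232771) = 380192/193397 - 23152/33253 = 8164997232/6431030441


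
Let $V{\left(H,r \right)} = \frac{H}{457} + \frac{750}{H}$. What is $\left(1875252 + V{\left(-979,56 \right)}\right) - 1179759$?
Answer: $\frac{311164353488}{447403} \approx 6.9549 \cdot 10^{5}$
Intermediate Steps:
$V{\left(H,r \right)} = \frac{750}{H} + \frac{H}{457}$ ($V{\left(H,r \right)} = H \frac{1}{457} + \frac{750}{H} = \frac{H}{457} + \frac{750}{H} = \frac{750}{H} + \frac{H}{457}$)
$\left(1875252 + V{\left(-979,56 \right)}\right) - 1179759 = \left(1875252 + \left(\frac{750}{-979} + \frac{1}{457} \left(-979\right)\right)\right) - 1179759 = \left(1875252 + \left(750 \left(- \frac{1}{979}\right) - \frac{979}{457}\right)\right) - 1179759 = \left(1875252 - \frac{1301191}{447403}\right) - 1179759 = \frac{838992069365}{447403} - 1179759 = \frac{311164353488}{447403}$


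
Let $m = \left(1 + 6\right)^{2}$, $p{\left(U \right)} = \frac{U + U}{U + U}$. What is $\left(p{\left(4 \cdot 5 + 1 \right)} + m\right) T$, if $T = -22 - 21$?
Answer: $-2150$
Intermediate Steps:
$p{\left(U \right)} = 1$ ($p{\left(U \right)} = \frac{2 U}{2 U} = 2 U \frac{1}{2 U} = 1$)
$m = 49$ ($m = 7^{2} = 49$)
$T = -43$
$\left(p{\left(4 \cdot 5 + 1 \right)} + m\right) T = \left(1 + 49\right) \left(-43\right) = 50 \left(-43\right) = -2150$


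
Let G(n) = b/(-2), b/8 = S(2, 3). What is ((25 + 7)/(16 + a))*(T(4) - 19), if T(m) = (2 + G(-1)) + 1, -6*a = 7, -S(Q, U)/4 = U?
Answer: 6144/89 ≈ 69.034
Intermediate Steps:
S(Q, U) = -4*U
a = -7/6 (a = -⅙*7 = -7/6 ≈ -1.1667)
b = -96 (b = 8*(-4*3) = 8*(-12) = -96)
G(n) = 48 (G(n) = -96/(-2) = -96*(-½) = 48)
T(m) = 51 (T(m) = (2 + 48) + 1 = 50 + 1 = 51)
((25 + 7)/(16 + a))*(T(4) - 19) = ((25 + 7)/(16 - 7/6))*(51 - 19) = (32/(89/6))*32 = (32*(6/89))*32 = (192/89)*32 = 6144/89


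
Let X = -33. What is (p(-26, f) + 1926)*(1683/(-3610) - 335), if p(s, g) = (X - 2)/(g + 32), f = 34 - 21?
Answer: -20983568791/32490 ≈ -6.4585e+5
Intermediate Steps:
f = 13
p(s, g) = -35/(32 + g) (p(s, g) = (-33 - 2)/(g + 32) = -35/(32 + g))
(p(-26, f) + 1926)*(1683/(-3610) - 335) = (-35/(32 + 13) + 1926)*(1683/(-3610) - 335) = (-35/45 + 1926)*(1683*(-1/3610) - 335) = (-35*1/45 + 1926)*(-1683/3610 - 335) = (-7/9 + 1926)*(-1211033/3610) = (17327/9)*(-1211033/3610) = -20983568791/32490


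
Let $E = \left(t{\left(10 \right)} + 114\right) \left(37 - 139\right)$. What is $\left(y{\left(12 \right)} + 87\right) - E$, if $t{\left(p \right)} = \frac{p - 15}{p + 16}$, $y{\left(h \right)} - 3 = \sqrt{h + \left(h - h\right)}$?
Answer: $\frac{152079}{13} + 2 \sqrt{3} \approx 11702.0$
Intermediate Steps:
$y{\left(h \right)} = 3 + \sqrt{h}$ ($y{\left(h \right)} = 3 + \sqrt{h + \left(h - h\right)} = 3 + \sqrt{h + 0} = 3 + \sqrt{h}$)
$t{\left(p \right)} = \frac{-15 + p}{16 + p}$
$E = - \frac{150909}{13}$ ($E = \left(\frac{-15 + 10}{16 + 10} + 114\right) \left(37 - 139\right) = \left(\frac{1}{26} \left(-5\right) + 114\right) \left(-102\right) = \left(- \frac{5}{26} + 114\right) \left(-102\right) = \frac{2959}{26} \left(-102\right) = - \frac{150909}{13} \approx -11608.0$)
$\left(y{\left(12 \right)} + 87\right) - E = \left(\left(3 + \sqrt{12}\right) + 87\right) - - \frac{150909}{13} = \left(\left(3 + 2 \sqrt{3}\right) + 87\right) + \frac{150909}{13} = \left(90 + 2 \sqrt{3}\right) + \frac{150909}{13} = \frac{152079}{13} + 2 \sqrt{3}$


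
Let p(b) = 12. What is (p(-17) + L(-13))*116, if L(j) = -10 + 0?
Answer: 232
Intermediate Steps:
L(j) = -10
(p(-17) + L(-13))*116 = (12 - 10)*116 = 2*116 = 232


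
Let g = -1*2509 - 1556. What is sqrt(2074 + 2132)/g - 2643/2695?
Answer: -2643/2695 - sqrt(4206)/4065 ≈ -0.99666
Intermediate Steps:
g = -4065 (g = -2509 - 1556 = -4065)
sqrt(2074 + 2132)/g - 2643/2695 = sqrt(2074 + 2132)/(-4065) - 2643/2695 = sqrt(4206)*(-1/4065) - 2643*1/2695 = -sqrt(4206)/4065 - 2643/2695 = -2643/2695 - sqrt(4206)/4065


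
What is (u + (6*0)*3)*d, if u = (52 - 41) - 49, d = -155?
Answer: 5890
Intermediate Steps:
u = -38 (u = 11 - 49 = -38)
(u + (6*0)*3)*d = (-38 + (6*0)*3)*(-155) = (-38 + 0*3)*(-155) = (-38 + 0)*(-155) = -38*(-155) = 5890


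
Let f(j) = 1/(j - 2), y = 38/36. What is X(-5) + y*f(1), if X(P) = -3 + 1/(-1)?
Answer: -91/18 ≈ -5.0556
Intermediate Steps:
y = 19/18 (y = 38*(1/36) = 19/18 ≈ 1.0556)
f(j) = 1/(-2 + j)
X(P) = -4 (X(P) = -3 - 1 = -4)
X(-5) + y*f(1) = -4 + 19/(18*(-2 + 1)) = -4 + (19/18)/(-1) = -4 + (19/18)*(-1) = -4 - 19/18 = -91/18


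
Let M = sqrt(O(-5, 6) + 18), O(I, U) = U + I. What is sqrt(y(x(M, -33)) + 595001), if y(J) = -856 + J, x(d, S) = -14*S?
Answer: sqrt(594607) ≈ 771.11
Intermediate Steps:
O(I, U) = I + U
M = sqrt(19) (M = sqrt((-5 + 6) + 18) = sqrt(1 + 18) = sqrt(19) ≈ 4.3589)
sqrt(y(x(M, -33)) + 595001) = sqrt((-856 - 14*(-33)) + 595001) = sqrt((-856 + 462) + 595001) = sqrt(-394 + 595001) = sqrt(594607)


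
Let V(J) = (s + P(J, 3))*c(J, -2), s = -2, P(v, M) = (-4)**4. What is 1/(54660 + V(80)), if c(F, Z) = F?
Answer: 1/74980 ≈ 1.3337e-5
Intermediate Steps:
P(v, M) = 256
V(J) = 254*J (V(J) = (-2 + 256)*J = 254*J)
1/(54660 + V(80)) = 1/(54660 + 254*80) = 1/(54660 + 20320) = 1/74980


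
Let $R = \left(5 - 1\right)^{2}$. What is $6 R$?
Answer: $96$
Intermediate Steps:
$R = 16$ ($R = 4^{2} = 16$)
$6 R = 6 \cdot 16 = 96$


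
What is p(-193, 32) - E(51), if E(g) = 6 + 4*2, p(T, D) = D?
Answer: 18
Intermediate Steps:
E(g) = 14 (E(g) = 6 + 8 = 14)
p(-193, 32) - E(51) = 32 - 1*14 = 32 - 14 = 18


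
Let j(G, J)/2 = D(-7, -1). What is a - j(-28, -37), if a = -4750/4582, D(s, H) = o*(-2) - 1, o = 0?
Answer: 2207/2291 ≈ 0.96334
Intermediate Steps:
D(s, H) = -1 (D(s, H) = 0*(-2) - 1 = 0 - 1 = -1)
j(G, J) = -2 (j(G, J) = 2*(-1) = -2)
a = -2375/2291 (a = -4750*1/4582 = -2375/2291 ≈ -1.0367)
a - j(-28, -37) = -2375/2291 - 1*(-2) = -2375/2291 + 2 = 2207/2291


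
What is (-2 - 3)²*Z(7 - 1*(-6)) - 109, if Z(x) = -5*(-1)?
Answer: 16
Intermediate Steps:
Z(x) = 5
(-2 - 3)²*Z(7 - 1*(-6)) - 109 = (-2 - 3)²*5 - 109 = (-5)²*5 - 109 = 25*5 - 109 = 125 - 109 = 16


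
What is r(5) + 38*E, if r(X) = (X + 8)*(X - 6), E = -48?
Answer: -1837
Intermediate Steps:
r(X) = (-6 + X)*(8 + X) (r(X) = (8 + X)*(-6 + X) = (-6 + X)*(8 + X))
r(5) + 38*E = (-48 + 5² + 2*5) + 38*(-48) = (-48 + 25 + 10) - 1824 = -13 - 1824 = -1837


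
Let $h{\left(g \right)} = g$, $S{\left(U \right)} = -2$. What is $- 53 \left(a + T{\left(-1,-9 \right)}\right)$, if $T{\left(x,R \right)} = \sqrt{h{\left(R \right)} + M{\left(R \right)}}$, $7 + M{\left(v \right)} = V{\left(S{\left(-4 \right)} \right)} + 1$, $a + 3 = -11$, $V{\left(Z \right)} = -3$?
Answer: $742 - 159 i \sqrt{2} \approx 742.0 - 224.86 i$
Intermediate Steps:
$a = -14$ ($a = -3 - 11 = -14$)
$M{\left(v \right)} = -9$ ($M{\left(v \right)} = -7 + \left(-3 + 1\right) = -7 - 2 = -9$)
$T{\left(x,R \right)} = \sqrt{-9 + R}$ ($T{\left(x,R \right)} = \sqrt{R - 9} = \sqrt{-9 + R}$)
$- 53 \left(a + T{\left(-1,-9 \right)}\right) = - 53 \left(-14 + \sqrt{-9 - 9}\right) = - 53 \left(-14 + \sqrt{-18}\right) = - 53 \left(-14 + 3 i \sqrt{2}\right) = 742 - 159 i \sqrt{2}$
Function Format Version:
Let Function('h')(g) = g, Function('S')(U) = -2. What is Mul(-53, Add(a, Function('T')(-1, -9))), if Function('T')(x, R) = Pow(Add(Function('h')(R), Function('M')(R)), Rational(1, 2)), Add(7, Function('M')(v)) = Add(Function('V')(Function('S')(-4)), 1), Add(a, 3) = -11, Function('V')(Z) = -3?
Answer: Add(742, Mul(-159, I, Pow(2, Rational(1, 2)))) ≈ Add(742.00, Mul(-224.86, I))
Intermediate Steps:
a = -14 (a = Add(-3, -11) = -14)
Function('M')(v) = -9 (Function('M')(v) = Add(-7, Add(-3, 1)) = Add(-7, -2) = -9)
Function('T')(x, R) = Pow(Add(-9, R), Rational(1, 2)) (Function('T')(x, R) = Pow(Add(R, -9), Rational(1, 2)) = Pow(Add(-9, R), Rational(1, 2)))
Mul(-53, Add(a, Function('T')(-1, -9))) = Mul(-53, Add(-14, Pow(Add(-9, -9), Rational(1, 2)))) = Mul(-53, Add(-14, Pow(-18, Rational(1, 2)))) = Mul(-53, Add(-14, Mul(3, I, Pow(2, Rational(1, 2))))) = Add(742, Mul(-159, I, Pow(2, Rational(1, 2))))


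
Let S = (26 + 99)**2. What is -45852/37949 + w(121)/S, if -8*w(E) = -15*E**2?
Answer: 520533927/948725000 ≈ 0.54867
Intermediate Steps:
S = 15625 (S = 125**2 = 15625)
w(E) = 15*E**2/8 (w(E) = -(-15)*1*E**2/8 = -(-15)*E**2/8 = 15*E**2/8)
-45852/37949 + w(121)/S = -45852/37949 + ((15/8)*121**2)/15625 = -45852*1/37949 + ((15/8)*14641)*(1/15625) = -45852/37949 + (219615/8)*(1/15625) = -45852/37949 + 43923/25000 = 520533927/948725000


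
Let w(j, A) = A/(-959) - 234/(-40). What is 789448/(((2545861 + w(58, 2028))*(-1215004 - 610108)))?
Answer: -1892701580/11139955648345597 ≈ -1.6990e-7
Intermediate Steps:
w(j, A) = 117/20 - A/959 (w(j, A) = A*(-1/959) - 234*(-1/40) = -A/959 + 117/20 = 117/20 - A/959)
789448/(((2545861 + w(58, 2028))*(-1215004 - 610108))) = 789448/(((2545861 + (117/20 - 1/959*2028))*(-1215004 - 610108))) = 789448/(((2545861 + (117/20 - 2028/959))*(-1825112))) = 789448/(((2545861 + 71643/19180)*(-1825112))) = 789448/(((48829685623/19180)*(-1825112))) = 789448/(-22279911296691194/4795) = 789448*(-4795/22279911296691194) = -1892701580/11139955648345597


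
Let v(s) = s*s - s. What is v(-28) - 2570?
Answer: -1758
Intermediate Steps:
v(s) = s² - s
v(-28) - 2570 = -28*(-1 - 28) - 2570 = -28*(-29) - 2570 = 812 - 2570 = -1758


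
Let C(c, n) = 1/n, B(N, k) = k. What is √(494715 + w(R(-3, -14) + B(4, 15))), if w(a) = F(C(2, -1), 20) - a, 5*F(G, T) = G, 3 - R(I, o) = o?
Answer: √12367070/5 ≈ 703.34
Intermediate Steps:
R(I, o) = 3 - o
C(c, n) = 1/n
F(G, T) = G/5
w(a) = -⅕ - a (w(a) = (⅕)/(-1) - a = (⅕)*(-1) - a = -⅕ - a)
√(494715 + w(R(-3, -14) + B(4, 15))) = √(494715 + (-⅕ - ((3 - 1*(-14)) + 15))) = √(494715 + (-⅕ - ((3 + 14) + 15))) = √(494715 + (-⅕ - (17 + 15))) = √(494715 + (-⅕ - 1*32)) = √(494715 + (-⅕ - 32)) = √(494715 - 161/5) = √(2473414/5) = √12367070/5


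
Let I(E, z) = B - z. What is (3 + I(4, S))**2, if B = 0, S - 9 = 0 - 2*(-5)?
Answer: 256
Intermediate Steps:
S = 19 (S = 9 + (0 - 2*(-5)) = 9 + (0 + 10) = 9 + 10 = 19)
I(E, z) = -z (I(E, z) = 0 - z = -z)
(3 + I(4, S))**2 = (3 - 1*19)**2 = (3 - 19)**2 = (-16)**2 = 256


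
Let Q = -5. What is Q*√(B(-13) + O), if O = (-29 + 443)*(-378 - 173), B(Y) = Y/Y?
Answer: -5*I*√228113 ≈ -2388.1*I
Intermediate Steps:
B(Y) = 1
O = -228114 (O = 414*(-551) = -228114)
Q*√(B(-13) + O) = -5*√(1 - 228114) = -5*I*√228113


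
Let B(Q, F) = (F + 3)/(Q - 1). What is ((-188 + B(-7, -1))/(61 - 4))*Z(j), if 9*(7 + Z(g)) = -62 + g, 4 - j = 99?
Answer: 13805/171 ≈ 80.731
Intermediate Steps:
j = -95 (j = 4 - 1*99 = 4 - 99 = -95)
Z(g) = -125/9 + g/9 (Z(g) = -7 + (-62 + g)/9 = -7 + (-62/9 + g/9) = -125/9 + g/9)
B(Q, F) = (3 + F)/(-1 + Q)
((-188 + B(-7, -1))/(61 - 4))*Z(j) = ((-188 + (3 - 1)/(-1 - 7))/(61 - 4))*(-125/9 + (⅑)*(-95)) = ((-188 + 2/(-8))/57)*(-125/9 - 95/9) = ((-188 - ⅛*2)*(1/57))*(-220/9) = ((-188 - ¼)*(1/57))*(-220/9) = -753/4*1/57*(-220/9) = -251/76*(-220/9) = 13805/171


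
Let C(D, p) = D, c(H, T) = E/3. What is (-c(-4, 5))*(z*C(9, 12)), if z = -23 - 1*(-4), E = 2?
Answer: 114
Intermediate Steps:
c(H, T) = 2/3
z = -19 (z = -23 + 4 = -19)
(-c(-4, 5))*(z*C(9, 12)) = (-1*2/3)*(-19*9) = -2/3*(-171) = 114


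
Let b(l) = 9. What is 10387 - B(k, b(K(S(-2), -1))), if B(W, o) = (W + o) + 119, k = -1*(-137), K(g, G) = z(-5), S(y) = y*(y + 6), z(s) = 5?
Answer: 10122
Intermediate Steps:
S(y) = y*(6 + y)
K(g, G) = 5
k = 137
B(W, o) = 119 + W + o
10387 - B(k, b(K(S(-2), -1))) = 10387 - (119 + 137 + 9) = 10387 - 1*265 = 10387 - 265 = 10122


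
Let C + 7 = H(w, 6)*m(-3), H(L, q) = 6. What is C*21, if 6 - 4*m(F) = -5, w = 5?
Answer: 399/2 ≈ 199.50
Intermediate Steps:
m(F) = 11/4 (m(F) = 3/2 - ¼*(-5) = 3/2 + 5/4 = 11/4)
C = 19/2 (C = -7 + 6*(11/4) = -7 + 33/2 = 19/2 ≈ 9.5000)
C*21 = (19/2)*21 = 399/2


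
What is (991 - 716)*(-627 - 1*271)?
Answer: -246950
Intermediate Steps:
(991 - 716)*(-627 - 1*271) = 275*(-627 - 271) = 275*(-898) = -246950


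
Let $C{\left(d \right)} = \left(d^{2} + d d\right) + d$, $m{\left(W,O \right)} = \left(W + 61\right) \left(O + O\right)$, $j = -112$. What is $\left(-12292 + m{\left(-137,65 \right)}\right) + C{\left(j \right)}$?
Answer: $2804$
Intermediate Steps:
$m{\left(W,O \right)} = 2 O \left(61 + W\right)$ ($m{\left(W,O \right)} = \left(61 + W\right) 2 O = 2 O \left(61 + W\right)$)
$C{\left(d \right)} = d + 2 d^{2}$ ($C{\left(d \right)} = \left(d^{2} + d^{2}\right) + d = 2 d^{2} + d = d + 2 d^{2}$)
$\left(-12292 + m{\left(-137,65 \right)}\right) + C{\left(j \right)} = \left(-12292 + 2 \cdot 65 \left(61 - 137\right)\right) - 112 \left(1 + 2 \left(-112\right)\right) = \left(-12292 + 2 \cdot 65 \left(-76\right)\right) - 112 \left(1 - 224\right) = \left(-12292 - 9880\right) - -24976 = -22172 + 24976 = 2804$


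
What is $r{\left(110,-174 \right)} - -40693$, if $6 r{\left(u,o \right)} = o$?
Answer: $40664$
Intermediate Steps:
$r{\left(u,o \right)} = \frac{o}{6}$
$r{\left(110,-174 \right)} - -40693 = \frac{1}{6} \left(-174\right) - -40693 = -29 + 40693 = 40664$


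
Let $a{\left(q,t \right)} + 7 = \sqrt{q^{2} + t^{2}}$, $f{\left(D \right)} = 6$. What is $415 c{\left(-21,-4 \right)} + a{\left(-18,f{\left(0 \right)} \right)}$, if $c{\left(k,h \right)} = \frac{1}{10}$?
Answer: $\frac{69}{2} + 6 \sqrt{10} \approx 53.474$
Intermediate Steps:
$a{\left(q,t \right)} = -7 + \sqrt{q^{2} + t^{2}}$
$c{\left(k,h \right)} = \frac{1}{10}$
$415 c{\left(-21,-4 \right)} + a{\left(-18,f{\left(0 \right)} \right)} = 415 \cdot \frac{1}{10} - \left(7 - \sqrt{\left(-18\right)^{2} + 6^{2}}\right) = \frac{83}{2} - \left(7 - \sqrt{324 + 36}\right) = \frac{83}{2} - \left(7 - \sqrt{360}\right) = \frac{83}{2} - \left(7 - 6 \sqrt{10}\right) = \frac{69}{2} + 6 \sqrt{10}$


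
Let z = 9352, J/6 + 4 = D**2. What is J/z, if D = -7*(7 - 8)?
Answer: 135/4676 ≈ 0.028871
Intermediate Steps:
D = 7 (D = -7*(-1) = 7)
J = 270 (J = -24 + 6*7**2 = -24 + 6*49 = -24 + 294 = 270)
J/z = 270/9352 = 270*(1/9352) = 135/4676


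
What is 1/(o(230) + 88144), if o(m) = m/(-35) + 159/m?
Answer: 1610/141902373 ≈ 1.1346e-5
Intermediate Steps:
o(m) = 159/m - m/35 (o(m) = m*(-1/35) + 159/m = -m/35 + 159/m = 159/m - m/35)
1/(o(230) + 88144) = 1/((159/230 - 1/35*230) + 88144) = 1/((159*(1/230) - 46/7) + 88144) = 1/((159/230 - 46/7) + 88144) = 1/(-9467/1610 + 88144) = 1/(141902373/1610) = 1610/141902373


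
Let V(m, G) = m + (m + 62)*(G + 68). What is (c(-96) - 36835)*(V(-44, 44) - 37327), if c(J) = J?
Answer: 1305695505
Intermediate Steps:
V(m, G) = m + (62 + m)*(68 + G)
(c(-96) - 36835)*(V(-44, 44) - 37327) = (-96 - 36835)*((4216 + 62*44 + 69*(-44) + 44*(-44)) - 37327) = -36931*((4216 + 2728 - 3036 - 1936) - 37327) = -36931*(1972 - 37327) = -36931*(-35355) = 1305695505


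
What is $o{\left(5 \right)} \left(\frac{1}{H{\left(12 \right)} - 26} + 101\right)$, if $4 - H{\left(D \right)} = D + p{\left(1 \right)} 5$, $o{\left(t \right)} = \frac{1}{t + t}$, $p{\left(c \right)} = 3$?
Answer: $\frac{2474}{245} \approx 10.098$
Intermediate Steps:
$o{\left(t \right)} = \frac{1}{2 t}$
$H{\left(D \right)} = -11 - D$ ($H{\left(D \right)} = 4 - \left(D + 3 \cdot 5\right) = 4 - \left(D + 15\right) = 4 - \left(15 + D\right) = -11 - D$)
$o{\left(5 \right)} \left(\frac{1}{H{\left(12 \right)} - 26} + 101\right) = \frac{1}{2 \cdot 5} \left(\frac{1}{\left(-11 - 12\right) - 26} + 101\right) = \frac{1}{2} \cdot \frac{1}{5} \left(\frac{1}{\left(-11 - 12\right) - 26} + 101\right) = \frac{\frac{1}{-23 - 26} + 101}{10} = \frac{\frac{1}{-49} + 101}{10} = \frac{- \frac{1}{49} + 101}{10} = \frac{1}{10} \cdot \frac{4948}{49} = \frac{2474}{245}$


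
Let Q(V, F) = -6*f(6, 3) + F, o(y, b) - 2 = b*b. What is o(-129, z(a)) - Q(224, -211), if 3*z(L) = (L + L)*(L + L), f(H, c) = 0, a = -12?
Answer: 37077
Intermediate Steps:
z(L) = 4*L²/3 (z(L) = ((L + L)*(L + L))/3 = ((2*L)*(2*L))/3 = (4*L²)/3 = 4*L²/3)
o(y, b) = 2 + b² (o(y, b) = 2 + b*b = 2 + b²)
Q(V, F) = F (Q(V, F) = -6*0 + F = 0 + F = F)
o(-129, z(a)) - Q(224, -211) = (2 + ((4/3)*(-12)²)²) - 1*(-211) = (2 + ((4/3)*144)²) + 211 = (2 + 192²) + 211 = (2 + 36864) + 211 = 36866 + 211 = 37077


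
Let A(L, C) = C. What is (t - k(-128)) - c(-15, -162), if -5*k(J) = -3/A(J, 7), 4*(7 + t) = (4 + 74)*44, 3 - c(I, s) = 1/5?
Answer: 29684/35 ≈ 848.11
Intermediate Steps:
c(I, s) = 14/5 (c(I, s) = 3 - 1/5 = 14/5)
t = 851 (t = -7 + ((4 + 74)*44)/4 = -7 + (78*44)/4 = -7 + (1/4)*3432 = -7 + 858 = 851)
k(J) = 3/35 (k(J) = -(-3)/(5*7) = -1/5*(-3/7) = 3/35)
(t - k(-128)) - c(-15, -162) = (851 - 1*3/35) - 1*14/5 = (851 - 3/35) - 14/5 = 29782/35 - 14/5 = 29684/35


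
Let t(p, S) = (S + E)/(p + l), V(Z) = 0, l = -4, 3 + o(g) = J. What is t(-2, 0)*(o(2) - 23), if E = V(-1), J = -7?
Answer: 0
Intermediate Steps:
o(g) = -10 (o(g) = -3 - 7 = -10)
E = 0
t(p, S) = S/(-4 + p) (t(p, S) = (S + 0)/(p - 4) = S/(-4 + p))
t(-2, 0)*(o(2) - 23) = (0/(-4 - 2))*(-10 - 23) = (0/(-6))*(-33) = (0*(-⅙))*(-33) = 0*(-33) = 0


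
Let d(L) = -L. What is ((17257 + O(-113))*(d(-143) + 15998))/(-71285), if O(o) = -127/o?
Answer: -31477661688/8055205 ≈ -3907.7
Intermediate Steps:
((17257 + O(-113))*(d(-143) + 15998))/(-71285) = ((17257 - 127/(-113))*(-1*(-143) + 15998))/(-71285) = ((17257 - 127*(-1/113))*(143 + 15998))*(-1/71285) = ((17257 + 127/113)*16141)*(-1/71285) = ((1950168/113)*16141)*(-1/71285) = (31477661688/113)*(-1/71285) = -31477661688/8055205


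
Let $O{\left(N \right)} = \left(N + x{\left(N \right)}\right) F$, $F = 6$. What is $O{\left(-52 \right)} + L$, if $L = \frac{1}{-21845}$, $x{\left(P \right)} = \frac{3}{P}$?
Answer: $- \frac{177403271}{567970} \approx -312.35$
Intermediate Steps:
$O{\left(N \right)} = 6 N + \frac{18}{N}$ ($O{\left(N \right)} = \left(N + \frac{3}{N}\right) 6 = 6 N + \frac{18}{N}$)
$L = - \frac{1}{21845} \approx -4.5777 \cdot 10^{-5}$
$O{\left(-52 \right)} + L = \left(6 \left(-52\right) + \frac{18}{-52}\right) - \frac{1}{21845} = \left(-312 + 18 \left(- \frac{1}{52}\right)\right) - \frac{1}{21845} = \left(-312 - \frac{9}{26}\right) - \frac{1}{21845} = - \frac{8121}{26} - \frac{1}{21845} = - \frac{177403271}{567970}$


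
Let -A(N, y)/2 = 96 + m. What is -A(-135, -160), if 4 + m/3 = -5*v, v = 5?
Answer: 18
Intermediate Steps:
m = -87 (m = -12 + 3*(-5*5) = -12 + 3*(-25) = -12 - 75 = -87)
A(N, y) = -18 (A(N, y) = -2*(96 - 87) = -2*9 = -18)
-A(-135, -160) = -1*(-18) = 18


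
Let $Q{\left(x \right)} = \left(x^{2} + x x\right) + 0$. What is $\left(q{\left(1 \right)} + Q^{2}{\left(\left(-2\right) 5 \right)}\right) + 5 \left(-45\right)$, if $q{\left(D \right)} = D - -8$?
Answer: $39784$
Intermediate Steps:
$q{\left(D \right)} = 8 + D$ ($q{\left(D \right)} = D + 8 = 8 + D$)
$Q{\left(x \right)} = 2 x^{2}$ ($Q{\left(x \right)} = \left(x^{2} + x^{2}\right) + 0 = 2 x^{2} + 0 = 2 x^{2}$)
$\left(q{\left(1 \right)} + Q^{2}{\left(\left(-2\right) 5 \right)}\right) + 5 \left(-45\right) = \left(\left(8 + 1\right) + \left(2 \left(\left(-2\right) 5\right)^{2}\right)^{2}\right) + 5 \left(-45\right) = \left(9 + \left(2 \left(-10\right)^{2}\right)^{2}\right) - 225 = \left(9 + \left(2 \cdot 100\right)^{2}\right) - 225 = \left(9 + 200^{2}\right) - 225 = \left(9 + 40000\right) - 225 = 40009 - 225 = 39784$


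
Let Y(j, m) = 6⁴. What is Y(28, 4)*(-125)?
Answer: -162000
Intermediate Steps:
Y(j, m) = 1296
Y(28, 4)*(-125) = 1296*(-125) = -162000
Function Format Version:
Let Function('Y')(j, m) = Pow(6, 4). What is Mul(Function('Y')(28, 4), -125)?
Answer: -162000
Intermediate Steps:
Function('Y')(j, m) = 1296
Mul(Function('Y')(28, 4), -125) = Mul(1296, -125) = -162000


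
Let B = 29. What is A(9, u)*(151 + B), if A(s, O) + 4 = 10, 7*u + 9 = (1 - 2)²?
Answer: 1080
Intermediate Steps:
u = -8/7 (u = -9/7 + (1 - 2)²/7 = -9/7 + (⅐)*(-1)² = -9/7 + (⅐)*1 = -9/7 + ⅐ = -8/7 ≈ -1.1429)
A(s, O) = 6 (A(s, O) = -4 + 10 = 6)
A(9, u)*(151 + B) = 6*(151 + 29) = 6*180 = 1080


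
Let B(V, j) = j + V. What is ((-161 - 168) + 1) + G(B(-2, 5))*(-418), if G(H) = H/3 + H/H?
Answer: -1164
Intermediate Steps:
B(V, j) = V + j
G(H) = 1 + H/3 (G(H) = H*(⅓) + 1 = H/3 + 1 = 1 + H/3)
((-161 - 168) + 1) + G(B(-2, 5))*(-418) = ((-161 - 168) + 1) + (1 + (-2 + 5)/3)*(-418) = (-329 + 1) + (1 + (⅓)*3)*(-418) = -328 + (1 + 1)*(-418) = -328 + 2*(-418) = -328 - 836 = -1164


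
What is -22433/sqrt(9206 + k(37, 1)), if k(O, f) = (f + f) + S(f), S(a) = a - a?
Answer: -22433*sqrt(2302)/4604 ≈ -233.78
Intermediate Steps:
S(a) = 0
k(O, f) = 2*f (k(O, f) = (f + f) + 0 = 2*f + 0 = 2*f)
-22433/sqrt(9206 + k(37, 1)) = -22433/sqrt(9206 + 2*1) = -22433/sqrt(9206 + 2) = -22433*sqrt(2302)/4604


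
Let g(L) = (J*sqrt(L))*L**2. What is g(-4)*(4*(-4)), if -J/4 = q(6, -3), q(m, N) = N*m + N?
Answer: -43008*I ≈ -43008.0*I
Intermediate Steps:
q(m, N) = N + N*m
J = 84 (J = -(-12)*(1 + 6) = -(-12)*7 = -4*(-21) = 84)
g(L) = 84*L**(5/2) (g(L) = (84*sqrt(L))*L**2 = 84*L**(5/2))
g(-4)*(4*(-4)) = (84*(-4)**(5/2))*(4*(-4)) = (84*(32*I))*(-16) = (2688*I)*(-16) = -43008*I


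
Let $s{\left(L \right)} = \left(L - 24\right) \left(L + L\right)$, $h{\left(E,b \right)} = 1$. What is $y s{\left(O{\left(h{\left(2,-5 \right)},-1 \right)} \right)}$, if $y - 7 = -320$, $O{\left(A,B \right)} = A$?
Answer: $14398$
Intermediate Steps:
$y = -313$ ($y = 7 - 320 = -313$)
$s{\left(L \right)} = 2 L \left(-24 + L\right)$ ($s{\left(L \right)} = \left(-24 + L\right) 2 L = 2 L \left(-24 + L\right)$)
$y s{\left(O{\left(h{\left(2,-5 \right)},-1 \right)} \right)} = - 313 \cdot 2 \cdot 1 \left(-24 + 1\right) = - 313 \cdot 2 \cdot 1 \left(-23\right) = \left(-313\right) \left(-46\right) = 14398$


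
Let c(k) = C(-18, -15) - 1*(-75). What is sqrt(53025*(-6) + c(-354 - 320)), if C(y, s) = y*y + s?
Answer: I*sqrt(317766) ≈ 563.71*I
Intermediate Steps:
C(y, s) = s + y**2 (C(y, s) = y**2 + s = s + y**2)
c(k) = 384 (c(k) = (-15 + (-18)**2) - 1*(-75) = (-15 + 324) + 75 = 309 + 75 = 384)
sqrt(53025*(-6) + c(-354 - 320)) = sqrt(53025*(-6) + 384) = sqrt(-318150 + 384) = sqrt(-317766) = I*sqrt(317766)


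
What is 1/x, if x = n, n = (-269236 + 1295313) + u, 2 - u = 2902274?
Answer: -1/1876195 ≈ -5.3299e-7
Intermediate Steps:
u = -2902272 (u = 2 - 1*2902274 = 2 - 2902274 = -2902272)
n = -1876195 (n = (-269236 + 1295313) - 2902272 = 1026077 - 2902272 = -1876195)
x = -1876195
1/x = 1/(-1876195) = -1/1876195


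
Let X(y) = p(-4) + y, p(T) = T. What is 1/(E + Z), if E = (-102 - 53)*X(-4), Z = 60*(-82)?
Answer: -1/3680 ≈ -0.00027174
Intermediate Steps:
Z = -4920
X(y) = -4 + y
E = 1240 (E = (-102 - 53)*(-4 - 4) = -155*(-8) = 1240)
1/(E + Z) = 1/(1240 - 4920) = 1/(-3680) = -1/3680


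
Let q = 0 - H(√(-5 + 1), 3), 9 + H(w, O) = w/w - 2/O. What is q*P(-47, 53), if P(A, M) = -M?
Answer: -1378/3 ≈ -459.33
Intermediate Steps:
H(w, O) = -8 - 2/O (H(w, O) = -9 + (w/w - 2/O) = -9 + (1 - 2/O) = -8 - 2/O)
q = 26/3 (q = 0 - (-8 - 2/3) = 0 - (-8 - 2*⅓) = 0 - (-8 - ⅔) = 0 - 1*(-26/3) = 0 + 26/3 = 26/3 ≈ 8.6667)
q*P(-47, 53) = 26*(-1*53)/3 = (26/3)*(-53) = -1378/3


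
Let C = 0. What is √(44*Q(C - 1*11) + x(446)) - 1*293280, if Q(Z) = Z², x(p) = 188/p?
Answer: -293280 + √264778158/223 ≈ -2.9321e+5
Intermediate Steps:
√(44*Q(C - 1*11) + x(446)) - 1*293280 = √(44*(0 - 1*11)² + 188/446) - 1*293280 = √(44*(0 - 11)² + 188*(1/446)) - 293280 = √(44*(-11)² + 94/223) - 293280 = √(44*121 + 94/223) - 293280 = √(5324 + 94/223) - 293280 = √(1187346/223) - 293280 = √264778158/223 - 293280 = -293280 + √264778158/223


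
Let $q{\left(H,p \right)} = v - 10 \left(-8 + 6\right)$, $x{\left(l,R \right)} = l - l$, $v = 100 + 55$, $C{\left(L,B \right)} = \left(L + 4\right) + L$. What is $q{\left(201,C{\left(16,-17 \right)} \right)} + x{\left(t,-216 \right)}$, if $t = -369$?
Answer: $175$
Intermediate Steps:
$C{\left(L,B \right)} = 4 + 2 L$ ($C{\left(L,B \right)} = \left(4 + L\right) + L = 4 + 2 L$)
$v = 155$
$x{\left(l,R \right)} = 0$
$q{\left(H,p \right)} = 175$ ($q{\left(H,p \right)} = 155 - 10 \left(-8 + 6\right) = 155 - 10 \left(-2\right) = 155 - -20 = 155 + 20 = 175$)
$q{\left(201,C{\left(16,-17 \right)} \right)} + x{\left(t,-216 \right)} = 175 + 0 = 175$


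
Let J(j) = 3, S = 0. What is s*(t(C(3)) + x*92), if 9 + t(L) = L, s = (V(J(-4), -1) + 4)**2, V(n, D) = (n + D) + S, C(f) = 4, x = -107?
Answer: -354564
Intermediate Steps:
V(n, D) = D + n (V(n, D) = (n + D) + 0 = (D + n) + 0 = D + n)
s = 36 (s = ((-1 + 3) + 4)**2 = (2 + 4)**2 = 6**2 = 36)
t(L) = -9 + L
s*(t(C(3)) + x*92) = 36*((-9 + 4) - 107*92) = 36*(-5 - 9844) = 36*(-9849) = -354564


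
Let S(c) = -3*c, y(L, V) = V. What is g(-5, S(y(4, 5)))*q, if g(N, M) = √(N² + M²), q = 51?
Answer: 255*√10 ≈ 806.38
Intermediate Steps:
g(N, M) = √(M² + N²)
g(-5, S(y(4, 5)))*q = √((-3*5)² + (-5)²)*51 = √((-15)² + 25)*51 = √(225 + 25)*51 = √250*51 = (5*√10)*51 = 255*√10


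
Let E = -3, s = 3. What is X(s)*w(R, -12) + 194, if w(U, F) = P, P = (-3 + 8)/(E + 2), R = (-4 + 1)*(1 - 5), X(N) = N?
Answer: 179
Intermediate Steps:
R = 12 (R = -3*(-4) = 12)
P = -5 (P = (-3 + 8)/(-3 + 2) = 5/(-1) = 5*(-1) = -5)
w(U, F) = -5
X(s)*w(R, -12) + 194 = 3*(-5) + 194 = -15 + 194 = 179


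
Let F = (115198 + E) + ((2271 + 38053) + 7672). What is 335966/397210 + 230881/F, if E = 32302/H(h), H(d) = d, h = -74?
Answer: 246200058066/108727697485 ≈ 2.2644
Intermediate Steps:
E = -16151/37 (E = 32302/(-74) = 32302*(-1/74) = -16151/37 ≈ -436.51)
F = 6022027/37 (F = (115198 - 16151/37) + ((2271 + 38053) + 7672) = 4246175/37 + (40324 + 7672) = 4246175/37 + 47996 = 6022027/37 ≈ 1.6276e+5)
335966/397210 + 230881/F = 335966/397210 + 230881/(6022027/37) = 335966*(1/397210) + 230881*(37/6022027) = 167983/198605 + 8542597/6022027 = 246200058066/108727697485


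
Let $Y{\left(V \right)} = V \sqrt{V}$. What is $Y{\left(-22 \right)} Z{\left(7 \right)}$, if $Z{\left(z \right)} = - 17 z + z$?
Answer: $2464 i \sqrt{22} \approx 11557.0 i$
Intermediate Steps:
$Y{\left(V \right)} = V^{\frac{3}{2}}$
$Z{\left(z \right)} = - 16 z$
$Y{\left(-22 \right)} Z{\left(7 \right)} = \left(-22\right)^{\frac{3}{2}} \left(\left(-16\right) 7\right) = - 22 i \sqrt{22} \left(-112\right) = 2464 i \sqrt{22}$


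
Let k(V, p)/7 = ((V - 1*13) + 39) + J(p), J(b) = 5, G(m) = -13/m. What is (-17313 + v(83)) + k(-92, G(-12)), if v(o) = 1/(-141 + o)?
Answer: -1028921/58 ≈ -17740.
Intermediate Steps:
k(V, p) = 217 + 7*V (k(V, p) = 7*(((V - 1*13) + 39) + 5) = 7*(((V - 13) + 39) + 5) = 7*(((-13 + V) + 39) + 5) = 7*((26 + V) + 5) = 7*(31 + V) = 217 + 7*V)
(-17313 + v(83)) + k(-92, G(-12)) = (-17313 + 1/(-141 + 83)) + (217 + 7*(-92)) = (-17313 + 1/(-58)) + (217 - 644) = (-17313 - 1/58) - 427 = -1004155/58 - 427 = -1028921/58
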